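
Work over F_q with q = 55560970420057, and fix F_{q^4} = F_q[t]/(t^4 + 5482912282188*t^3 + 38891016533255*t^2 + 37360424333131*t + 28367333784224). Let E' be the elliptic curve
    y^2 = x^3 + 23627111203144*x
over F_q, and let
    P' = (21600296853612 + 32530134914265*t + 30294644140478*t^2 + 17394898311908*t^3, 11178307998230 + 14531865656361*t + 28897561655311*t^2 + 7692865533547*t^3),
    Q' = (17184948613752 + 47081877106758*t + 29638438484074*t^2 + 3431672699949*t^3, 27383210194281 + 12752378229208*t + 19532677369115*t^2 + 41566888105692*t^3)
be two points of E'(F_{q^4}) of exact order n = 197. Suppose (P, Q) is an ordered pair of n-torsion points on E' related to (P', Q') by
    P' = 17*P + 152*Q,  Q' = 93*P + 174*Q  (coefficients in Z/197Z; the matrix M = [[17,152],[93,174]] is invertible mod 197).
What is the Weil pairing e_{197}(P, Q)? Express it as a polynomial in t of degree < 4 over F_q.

e_{197} is bilinear + alternating on E[197], so e_{197}(17*P + 152*Q, 93*P + 174*Q) = e_{197}(P,Q)^(17*174-152*93).
So e_{197}(P,Q) = e_{197}(P',Q')^{85}, since 51*85 = 1 mod 197.
Build f_{197,P'} and f_{197,Q'} via the 8-bit ladder of 197=11000101_2; evaluate at shifted divisors; quotient in F_{55560970420057^4}.
The quotient is 8557451594658 + 4341060500913*t + 15421370182114*t^2 + 20298156895304*t^3.
Finally e_{197}(P,Q) = 32114549226144 + 21671264074629*t + 32493449485538*t^2 + 14664114433322*t^3.

32114549226144 + 21671264074629*t + 32493449485538*t^2 + 14664114433322*t^3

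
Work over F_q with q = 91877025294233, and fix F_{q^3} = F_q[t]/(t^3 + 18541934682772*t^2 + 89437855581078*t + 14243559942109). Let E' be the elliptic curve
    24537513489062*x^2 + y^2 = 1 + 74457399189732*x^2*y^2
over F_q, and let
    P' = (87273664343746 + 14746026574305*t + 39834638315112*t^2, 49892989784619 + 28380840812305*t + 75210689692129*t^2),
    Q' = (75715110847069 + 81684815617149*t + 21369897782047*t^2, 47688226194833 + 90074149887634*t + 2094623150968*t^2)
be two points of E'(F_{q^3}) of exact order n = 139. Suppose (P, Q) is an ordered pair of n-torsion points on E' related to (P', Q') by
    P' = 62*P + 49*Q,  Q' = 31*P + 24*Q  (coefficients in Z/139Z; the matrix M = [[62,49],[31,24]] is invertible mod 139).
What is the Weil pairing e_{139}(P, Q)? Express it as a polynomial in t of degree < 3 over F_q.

e_{139} is bilinear + alternating on E[139], so e_{139}(62*P + 49*Q, 31*P + 24*Q) = e_{139}(P,Q)^(62*24-49*31).
Inverting 108 mod 139: 130. Thus e_{139}(P,Q) = e(P',Q')^{130}.
Map (x,y)_Ed via u=(1+y)/(1-y), v=(1+y)/((1-y)x) to Montgomery A=78671834987088,B=5652348762422; then to (a',b')=(49540844419747,2635958616281).
8-bit Miller (10001011) on E'/F_{91877025294233} with a'=49540844419747, b'=2635958616281: accumulate tangent/chord ratios at Q'+S and P'+S'.
e_{139}(P',Q') = 52390239021544 + 77707313325967*t + 76851631049679*t^2.
Hence e(P,Q) = 7379825928039 + 36250019062970*t + 17817124996002*t^2 in F_{91877025294233^3}^*.

7379825928039 + 36250019062970*t + 17817124996002*t^2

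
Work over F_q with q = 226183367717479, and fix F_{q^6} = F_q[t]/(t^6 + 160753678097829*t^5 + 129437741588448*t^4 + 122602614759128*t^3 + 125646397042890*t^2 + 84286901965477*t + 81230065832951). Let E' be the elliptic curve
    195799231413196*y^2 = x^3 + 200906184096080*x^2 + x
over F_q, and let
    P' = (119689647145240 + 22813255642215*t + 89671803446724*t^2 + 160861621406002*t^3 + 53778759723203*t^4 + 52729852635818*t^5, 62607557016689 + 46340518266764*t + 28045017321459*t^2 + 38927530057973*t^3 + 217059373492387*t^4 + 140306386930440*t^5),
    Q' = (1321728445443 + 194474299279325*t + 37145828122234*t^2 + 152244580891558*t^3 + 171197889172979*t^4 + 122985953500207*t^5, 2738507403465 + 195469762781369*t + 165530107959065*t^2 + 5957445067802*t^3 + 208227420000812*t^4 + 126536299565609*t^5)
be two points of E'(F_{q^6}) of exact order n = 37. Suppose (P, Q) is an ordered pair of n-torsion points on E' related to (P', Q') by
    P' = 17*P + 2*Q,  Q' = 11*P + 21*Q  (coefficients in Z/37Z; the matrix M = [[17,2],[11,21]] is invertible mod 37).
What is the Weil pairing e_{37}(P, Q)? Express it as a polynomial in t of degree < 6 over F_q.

Since e_{37}(P,P)=e_{37}(Q,Q)=1 and e_{37}(Q,P)=e_{37}(P,Q)^{-1}, expanding e_{37}(17*P + 2*Q,11*P + 21*Q) leaves e(P,Q)^det(M).
So e_{37}(P,Q) = e_{37}(P',Q')^{19}, since 2*19 = 1 mod 37.
Montgomery->Weierstrass: x_W = 10681913646000*x+71522991814878, y_W=10681913646000*y on F_{226183367717479}; lands on y^2=x^3+159293439289061*x+64563995374498.
6-bit Miller (100101) on E'/F_{226183367717479} with a'=159293439289061, b'=64563995374498: accumulate tangent/chord ratios at Q'+S and P'+S'.
So e_{37}(P',Q') = 84468430037022 + 61659827884885*t + 172821944278815*t^2 + 34081678257253*t^3 + 43898562927354*t^4 + 53800436557236*t^5.
Thus e_{37}(P,Q) = 43243049429984 + 114171530732853*t + 196696357440954*t^2 + 107182443035050*t^3 + 40597945905101*t^4 + 39743971514884*t^5.

43243049429984 + 114171530732853*t + 196696357440954*t^2 + 107182443035050*t^3 + 40597945905101*t^4 + 39743971514884*t^5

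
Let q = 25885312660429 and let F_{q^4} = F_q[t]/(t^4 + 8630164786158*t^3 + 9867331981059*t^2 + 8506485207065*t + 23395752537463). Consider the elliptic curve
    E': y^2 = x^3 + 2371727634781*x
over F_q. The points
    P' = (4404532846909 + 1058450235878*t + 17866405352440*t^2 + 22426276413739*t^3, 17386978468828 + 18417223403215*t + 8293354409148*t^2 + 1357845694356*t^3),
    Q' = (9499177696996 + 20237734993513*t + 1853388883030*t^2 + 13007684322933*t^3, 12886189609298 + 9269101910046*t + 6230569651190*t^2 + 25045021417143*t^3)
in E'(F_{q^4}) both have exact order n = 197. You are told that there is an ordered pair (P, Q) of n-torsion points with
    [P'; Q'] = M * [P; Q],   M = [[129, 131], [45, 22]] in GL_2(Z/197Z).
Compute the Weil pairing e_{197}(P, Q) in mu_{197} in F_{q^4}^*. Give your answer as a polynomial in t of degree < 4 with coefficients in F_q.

e_{197} is bilinear + alternating on E[197], so e_{197}(129*P + 131*Q, 45*P + 22*Q) = e_{197}(P,Q)^(129*22-131*45).
det M = 129*22 - 131*45 = -3057 = 95 (mod 197); 95^{-1} = 56 (mod 197).
Double-and-add over 11000101: 8-1 doublings, 4-1 additions; each step l_{T,T}/v_{2T} or l_{T,P'}/v at Q'+S for random S.
So e_{197}(P',Q') = 153846355858 + 6420504678761*t + 21829673646795*t^2 + 13161950352561*t^3.
(153846355858 + 6420504678761*t + 21829673646795*t^2 + 13161950352561*t^3)^{56} mod (25885312660429,f) = 3551361259122 + 5465194784809*t + 9031182586422*t^2 + 12452117528551*t^3.

3551361259122 + 5465194784809*t + 9031182586422*t^2 + 12452117528551*t^3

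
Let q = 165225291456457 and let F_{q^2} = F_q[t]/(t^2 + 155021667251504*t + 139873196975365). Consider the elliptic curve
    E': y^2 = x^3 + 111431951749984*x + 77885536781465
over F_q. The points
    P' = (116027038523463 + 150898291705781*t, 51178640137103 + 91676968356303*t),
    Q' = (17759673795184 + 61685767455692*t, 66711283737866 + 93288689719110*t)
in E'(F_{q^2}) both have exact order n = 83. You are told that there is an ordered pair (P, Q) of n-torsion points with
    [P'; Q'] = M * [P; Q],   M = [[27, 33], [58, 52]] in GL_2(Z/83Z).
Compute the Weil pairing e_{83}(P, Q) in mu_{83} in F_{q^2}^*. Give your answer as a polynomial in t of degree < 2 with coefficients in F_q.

110596866195114 + 159757085558548*t

e_{83}(aP+bQ,cP+dQ) = e_{83}(P,Q)^(ad-bc); with (a,b,c,d)=(27,33,58,52) this gives the det-83 law.
det M = 27*52 - 33*58 = -510 = 71 (mod 83); 71^{-1} = 76 (mod 83).
Run Miller on y^2=x^3+111431951749984*x+77885536781465 over F_{165225291456457}: ladder 1010011 (7 bits); e = f_P(D_Q)/f_Q(D_P).
f_P(D_Q)/f_Q(D_P) = 98812993089607 + 41798276506615*t.
Thus e_{83}(P,Q) = 110596866195114 + 159757085558548*t.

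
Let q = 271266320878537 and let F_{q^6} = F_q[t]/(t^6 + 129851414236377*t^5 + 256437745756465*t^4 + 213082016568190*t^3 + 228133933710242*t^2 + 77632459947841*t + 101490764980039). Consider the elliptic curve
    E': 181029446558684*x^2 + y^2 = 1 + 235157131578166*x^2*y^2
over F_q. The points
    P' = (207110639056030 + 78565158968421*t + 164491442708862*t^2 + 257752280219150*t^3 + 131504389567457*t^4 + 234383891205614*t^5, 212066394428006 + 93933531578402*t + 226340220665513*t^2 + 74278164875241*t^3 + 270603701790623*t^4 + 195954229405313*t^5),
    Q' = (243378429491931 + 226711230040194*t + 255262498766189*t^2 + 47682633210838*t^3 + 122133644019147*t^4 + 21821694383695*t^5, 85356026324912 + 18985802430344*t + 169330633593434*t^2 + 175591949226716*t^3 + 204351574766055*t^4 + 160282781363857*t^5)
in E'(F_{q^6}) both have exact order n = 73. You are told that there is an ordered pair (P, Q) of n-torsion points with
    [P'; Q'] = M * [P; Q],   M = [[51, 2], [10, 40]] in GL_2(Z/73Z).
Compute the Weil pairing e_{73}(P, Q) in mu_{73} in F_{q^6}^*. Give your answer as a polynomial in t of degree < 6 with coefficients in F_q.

118871513636668 + 132317907082617*t + 235360038558067*t^2 + 147749046988752*t^3 + 35910668962497*t^4 + 6233010837776*t^5

e_{73}(aP+bQ,cP+dQ) = e_{73}(P,Q)^(ad-bc); with (a,b,c,d)=(51,2,10,40) this gives the det-73 law.
det(M) mod 73 = 49; its inverse in (Z/73)^* is 3 (check: 49*3 mod 73 = 1).
Edwards a_E,d_E -> Montgomery A=203070383028216,B=176076527731838 -> Weierstrass 126065853247159,0 via alpha=69364429689475,beta=122101239184398.
Double-and-add over 1001001: 7-1 doublings, 3-1 additions; each step l_{T,T}/v_{2T} or l_{T,P'}/v at Q'+S for random S.
The quotient is 115065770540903 + 12922781759663*t + 148982773334392*t^2 + 56526753079281*t^3 + 222731217926299*t^4 + 196108950389343*t^5.
e_{73}(P,Q) = (115065770540903 + 12922781759663*t + 148982773334392*t^2 + 56526753079281*t^3 + 222731217926299*t^4 + 196108950389343*t^5)^{3} = 118871513636668 + 132317907082617*t + 235360038558067*t^2 + 147749046988752*t^3 + 35910668962497*t^4 + 6233010837776*t^5.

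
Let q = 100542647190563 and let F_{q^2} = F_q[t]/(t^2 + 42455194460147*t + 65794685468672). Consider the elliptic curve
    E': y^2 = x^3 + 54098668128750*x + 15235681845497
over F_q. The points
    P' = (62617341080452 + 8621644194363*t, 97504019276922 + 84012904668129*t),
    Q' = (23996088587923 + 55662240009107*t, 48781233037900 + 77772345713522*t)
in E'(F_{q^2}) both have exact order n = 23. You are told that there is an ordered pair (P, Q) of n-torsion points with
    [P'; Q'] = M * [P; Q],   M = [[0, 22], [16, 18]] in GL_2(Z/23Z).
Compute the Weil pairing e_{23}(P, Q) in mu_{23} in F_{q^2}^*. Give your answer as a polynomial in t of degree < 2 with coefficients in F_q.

Since e_{23}(P,P)=e_{23}(Q,Q)=1 and e_{23}(Q,P)=e_{23}(P,Q)^{-1}, expanding e_{23}(22*Q,16*P + 18*Q) leaves e(P,Q)^det(M).
det M = 0*18 - 22*16 = -352 = 16 (mod 23); 16^{-1} = 13 (mod 23).
n = 23 = (10111)_2 (5 bits, wt 4); accumulate f_{23,P'}(Q'+S)/f_{23,P'}(S) along the 4-step ladder.
The quotient is 58023637931055 + 70340163716157*t.
Thus e_{23}(P,Q) = 13744513581761 + 72896403827111*t.

13744513581761 + 72896403827111*t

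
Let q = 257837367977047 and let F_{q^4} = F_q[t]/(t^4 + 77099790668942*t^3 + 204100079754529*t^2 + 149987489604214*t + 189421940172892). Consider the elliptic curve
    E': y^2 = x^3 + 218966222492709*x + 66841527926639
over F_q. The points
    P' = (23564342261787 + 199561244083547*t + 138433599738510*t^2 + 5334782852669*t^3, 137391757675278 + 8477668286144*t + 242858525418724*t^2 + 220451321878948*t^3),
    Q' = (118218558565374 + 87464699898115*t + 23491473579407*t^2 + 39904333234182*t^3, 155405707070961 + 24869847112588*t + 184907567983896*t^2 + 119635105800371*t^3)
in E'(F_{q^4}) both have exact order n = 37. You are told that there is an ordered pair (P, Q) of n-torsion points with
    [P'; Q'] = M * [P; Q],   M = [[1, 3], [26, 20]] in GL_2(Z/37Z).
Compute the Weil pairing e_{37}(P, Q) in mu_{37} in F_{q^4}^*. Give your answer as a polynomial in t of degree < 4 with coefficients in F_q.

68389836264401 + 109931160813565*t + 31912249621149*t^2 + 241331968888010*t^3

Since e_{37}(P,P)=e_{37}(Q,Q)=1 and e_{37}(Q,P)=e_{37}(P,Q)^{-1}, expanding e_{37}(1*P + 3*Q,26*P + 20*Q) leaves e(P,Q)^det(M).
Hence e(P,Q) = e(P',Q')^{7} where 7 = 16^{-1} mod 37.
Run Miller on y^2=x^3+218966222492709*x+66841527926639 over F_{257837367977047}: ladder 100101 (6 bits); e = f_P(D_Q)/f_Q(D_P).
f_P(D_Q)/f_Q(D_P) = 86117718356692 + 241923896711592*t + 31071206033717*t^2 + 141752569372973*t^3.
Thus e_{37}(P,Q) = 68389836264401 + 109931160813565*t + 31912249621149*t^2 + 241331968888010*t^3.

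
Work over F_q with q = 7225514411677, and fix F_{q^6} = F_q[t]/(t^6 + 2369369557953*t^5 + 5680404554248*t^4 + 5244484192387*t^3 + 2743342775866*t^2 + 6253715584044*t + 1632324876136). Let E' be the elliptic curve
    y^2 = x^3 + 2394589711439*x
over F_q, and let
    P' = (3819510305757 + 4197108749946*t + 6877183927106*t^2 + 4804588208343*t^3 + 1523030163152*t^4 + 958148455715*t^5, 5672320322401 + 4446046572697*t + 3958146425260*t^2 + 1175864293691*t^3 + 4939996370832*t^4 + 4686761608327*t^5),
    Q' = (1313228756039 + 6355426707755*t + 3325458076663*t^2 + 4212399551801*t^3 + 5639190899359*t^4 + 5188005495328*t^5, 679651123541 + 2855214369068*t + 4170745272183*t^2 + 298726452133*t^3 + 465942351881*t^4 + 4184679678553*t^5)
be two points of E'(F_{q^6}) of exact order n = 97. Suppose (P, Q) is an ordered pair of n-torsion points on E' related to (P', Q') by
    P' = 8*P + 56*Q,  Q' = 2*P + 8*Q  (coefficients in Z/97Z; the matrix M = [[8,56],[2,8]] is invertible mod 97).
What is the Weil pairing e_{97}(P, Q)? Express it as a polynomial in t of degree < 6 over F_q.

3082131805619 + 2451342491020*t + 2179549806935*t^2 + 844420501393*t^3 + 2607692238037*t^4 + 547132994439*t^5

e_{97} is bilinear + alternating on E[97], so e_{97}(8*P + 56*Q, 2*P + 8*Q) = e_{97}(P,Q)^(8*8-56*2).
det(M) mod 97 = 49; its inverse in (Z/97)^* is 2 (check: 49*2 mod 97 = 1).
Run Miller on y^2=x^3+2394589711439*x over F_{7225514411677}: ladder 1100001 (7 bits); e = f_P(D_Q)/f_Q(D_P).
e_{97}(P',Q') = 6054001527852 + 3519780526039*t + 2871233154979*t^2 + 5871763115296*t^3 + 7068637321445*t^4 + 6650197581389*t^5.
Hence e(P,Q) = 3082131805619 + 2451342491020*t + 2179549806935*t^2 + 844420501393*t^3 + 2607692238037*t^4 + 547132994439*t^5 in F_{7225514411677^6}^*.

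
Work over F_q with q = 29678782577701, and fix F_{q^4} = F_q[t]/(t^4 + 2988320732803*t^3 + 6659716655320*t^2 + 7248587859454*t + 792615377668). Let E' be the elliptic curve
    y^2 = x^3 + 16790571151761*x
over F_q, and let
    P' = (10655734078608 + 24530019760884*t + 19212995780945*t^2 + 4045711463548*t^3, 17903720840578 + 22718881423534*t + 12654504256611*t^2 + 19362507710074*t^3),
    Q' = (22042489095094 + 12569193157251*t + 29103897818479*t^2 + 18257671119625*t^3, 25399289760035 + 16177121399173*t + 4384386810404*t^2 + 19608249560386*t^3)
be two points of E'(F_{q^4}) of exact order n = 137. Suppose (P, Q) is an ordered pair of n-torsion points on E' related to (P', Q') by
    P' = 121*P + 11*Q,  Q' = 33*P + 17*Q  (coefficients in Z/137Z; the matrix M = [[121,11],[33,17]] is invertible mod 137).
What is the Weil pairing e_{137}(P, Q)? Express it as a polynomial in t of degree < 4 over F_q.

Under M = [[121,11],[33,17]] in GL_2(Z/137), e_{137}(P',Q') = e_{137}(P,Q)^(121*17-11*33 mod 137).
det(M) mod 137 = 50; its inverse in (Z/137)^* is 74 (check: 50*74 mod 137 = 1).
8-bit Miller (10001001) on E'/F_{29678782577701} with a'=16790571151761, b'=0: accumulate tangent/chord ratios at Q'+S and P'+S'.
Miller gives e_{137}(P',Q') = 27406809544350 + 26809466625529*t + 22267606320668*t^2 + 12329394535402*t^3 in F_{29678782577701^4}.
Finally e_{137}(P,Q) = 25522860132864 + 21369232127785*t + 28723045335451*t^2 + 10556971213034*t^3.

25522860132864 + 21369232127785*t + 28723045335451*t^2 + 10556971213034*t^3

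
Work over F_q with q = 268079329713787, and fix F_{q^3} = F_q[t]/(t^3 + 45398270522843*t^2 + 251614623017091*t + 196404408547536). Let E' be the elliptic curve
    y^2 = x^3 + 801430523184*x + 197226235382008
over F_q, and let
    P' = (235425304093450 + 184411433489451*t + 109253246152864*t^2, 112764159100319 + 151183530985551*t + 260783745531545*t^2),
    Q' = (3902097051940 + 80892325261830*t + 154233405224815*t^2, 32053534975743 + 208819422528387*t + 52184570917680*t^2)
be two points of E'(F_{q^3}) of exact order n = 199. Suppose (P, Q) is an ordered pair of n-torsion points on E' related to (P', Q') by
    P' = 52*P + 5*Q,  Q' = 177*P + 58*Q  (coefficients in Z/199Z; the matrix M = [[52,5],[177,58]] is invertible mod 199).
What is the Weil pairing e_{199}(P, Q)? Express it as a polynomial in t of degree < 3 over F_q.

179460291320595 + 87173792138047*t + 31037131790287*t^2

Alternating bilinearity on E[199] (values in mu_{199} in F_{268079329713787^3}) gives e(P',Q') = e(P,Q)^det(M).
det M = 52*58 - 5*177 = 2131 = 141 (mod 199); 141^{-1} = 24 (mod 199).
n = 199 = (11000111)_2 (8 bits, wt 5); accumulate f_{199,P'}(Q'+S)/f_{199,P'}(S) along the 7-step ladder.
The quotient is 243208339722143 + 61932294395655*t + 227005964400962*t^2.
(243208339722143 + 61932294395655*t + 227005964400962*t^2)^{24} mod (268079329713787,f) = 179460291320595 + 87173792138047*t + 31037131790287*t^2.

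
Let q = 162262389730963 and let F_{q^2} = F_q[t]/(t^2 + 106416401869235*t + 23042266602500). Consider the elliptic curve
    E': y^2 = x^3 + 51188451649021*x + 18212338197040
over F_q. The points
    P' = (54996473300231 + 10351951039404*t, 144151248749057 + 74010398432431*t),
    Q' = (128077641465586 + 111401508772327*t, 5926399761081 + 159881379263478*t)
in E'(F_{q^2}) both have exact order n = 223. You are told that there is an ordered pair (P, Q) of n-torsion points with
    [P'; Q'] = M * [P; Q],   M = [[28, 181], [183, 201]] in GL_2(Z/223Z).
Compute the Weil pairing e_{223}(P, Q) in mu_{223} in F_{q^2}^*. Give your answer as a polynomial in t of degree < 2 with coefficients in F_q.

79987508792417 + 26650173227119*t

e_{223}(aP+bQ,cP+dQ) = e_{223}(P,Q)^(ad-bc); with (a,b,c,d)=(28,181,183,201) this gives the det-223 law.
det M = 28*201 - 181*183 = -27495 = 157 (mod 223); 157^{-1} = 125 (mod 223).
8-bit Miller (11011111) on E'/F_{162262389730963} with a'=51188451649021, b'=18212338197040: accumulate tangent/chord ratios at Q'+S and P'+S'.
Result: e(P',Q') = 81193328135418 + 115528147509128*t.
Hence e(P,Q) = 79987508792417 + 26650173227119*t in F_{162262389730963^2}^*.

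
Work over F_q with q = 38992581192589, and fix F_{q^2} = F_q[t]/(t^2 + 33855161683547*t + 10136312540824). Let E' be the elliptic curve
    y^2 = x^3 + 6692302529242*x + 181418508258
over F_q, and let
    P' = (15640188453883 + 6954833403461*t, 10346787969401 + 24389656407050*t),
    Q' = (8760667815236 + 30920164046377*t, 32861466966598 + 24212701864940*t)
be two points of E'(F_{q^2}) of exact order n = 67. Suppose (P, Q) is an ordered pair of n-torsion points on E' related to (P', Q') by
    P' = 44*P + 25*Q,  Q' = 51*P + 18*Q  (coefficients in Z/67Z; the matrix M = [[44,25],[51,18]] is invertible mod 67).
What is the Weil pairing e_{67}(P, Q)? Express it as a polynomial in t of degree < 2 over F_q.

15196463765785 + 21462549461031*t

Since e_{67}(P,P)=e_{67}(Q,Q)=1 and e_{67}(Q,P)=e_{67}(P,Q)^{-1}, expanding e_{67}(44*P + 25*Q,51*P + 18*Q) leaves e(P,Q)^det(M).
det M = 44*18 - 25*51 = -483 = 53 (mod 67); 53^{-1} = 43 (mod 67).
Miller loop for e_{67} over F_{38992581192589^2}: bits of 67 = 1000011; 6 double steps + 2 add steps, l/v at each.
Miller gives e_{67}(P',Q') = 20367615586236 + 1372826139459*t in F_{38992581192589^2}.
Finally e_{67}(P,Q) = 15196463765785 + 21462549461031*t.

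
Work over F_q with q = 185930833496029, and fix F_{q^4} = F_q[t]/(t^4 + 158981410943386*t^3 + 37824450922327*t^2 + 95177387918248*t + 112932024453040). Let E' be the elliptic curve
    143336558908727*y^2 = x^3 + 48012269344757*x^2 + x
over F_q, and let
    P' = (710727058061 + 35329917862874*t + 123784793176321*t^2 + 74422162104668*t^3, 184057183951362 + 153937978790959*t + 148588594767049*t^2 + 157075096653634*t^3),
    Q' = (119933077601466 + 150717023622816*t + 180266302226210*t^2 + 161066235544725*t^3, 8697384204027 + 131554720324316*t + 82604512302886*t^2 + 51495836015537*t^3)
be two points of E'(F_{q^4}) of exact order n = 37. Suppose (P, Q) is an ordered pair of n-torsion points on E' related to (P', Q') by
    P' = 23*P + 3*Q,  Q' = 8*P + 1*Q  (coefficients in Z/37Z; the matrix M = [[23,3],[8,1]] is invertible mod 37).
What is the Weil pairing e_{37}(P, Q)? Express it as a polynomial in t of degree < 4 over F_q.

e_{37} is bilinear + alternating on E[37], so e_{37}(23*P + 3*Q, 8*P + 1*Q) = e_{37}(P,Q)^(23*1-3*8).
det(M) mod 37 = 36; its inverse in (Z/37)^* is 36 (check: 36*36 mod 37 = 1).
Set x_W=40291978831856*u+25175958114177, y_W=40291978831856*v; then E': y_W^2=x_W^3+59626340843778.
Build f_{37,P'} and f_{37,Q'} via the 6-bit ladder of 37=100101_2; evaluate at shifted divisors; quotient in F_{185930833496029^4}.
e_{37}(P',Q') = 53307183268167 + 185291363598341*t + 46182554946450*t^2 + 125884493492365*t^3.
(53307183268167 + 185291363598341*t + 46182554946450*t^2 + 125884493492365*t^3)^{36} mod (185930833496029,f) = 179224374427724 + 62159244525190*t + 168105882560899*t^2 + 8851847562451*t^3.

179224374427724 + 62159244525190*t + 168105882560899*t^2 + 8851847562451*t^3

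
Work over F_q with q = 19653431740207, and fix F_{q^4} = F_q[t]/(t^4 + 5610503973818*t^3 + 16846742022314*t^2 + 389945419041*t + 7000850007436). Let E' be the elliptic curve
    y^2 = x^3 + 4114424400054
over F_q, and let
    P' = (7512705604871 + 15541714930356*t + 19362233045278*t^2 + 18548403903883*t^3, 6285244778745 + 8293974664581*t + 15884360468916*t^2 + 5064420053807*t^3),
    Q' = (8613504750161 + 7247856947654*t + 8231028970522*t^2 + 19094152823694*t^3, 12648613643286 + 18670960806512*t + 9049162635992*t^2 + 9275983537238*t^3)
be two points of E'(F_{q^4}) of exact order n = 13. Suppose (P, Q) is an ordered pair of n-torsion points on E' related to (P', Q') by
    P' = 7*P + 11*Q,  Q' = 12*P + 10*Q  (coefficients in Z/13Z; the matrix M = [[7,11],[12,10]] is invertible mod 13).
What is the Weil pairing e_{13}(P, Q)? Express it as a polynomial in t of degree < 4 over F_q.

4593300223439 + 9579432035404*t + 2443958207734*t^2 + 7738789586011*t^3

Under M = [[7,11],[12,10]] in GL_2(Z/13), e_{13}(P',Q') = e_{13}(P,Q)^(7*10-11*12 mod 13).
Inverting 3 mod 13: 9. Thus e_{13}(P,Q) = e(P',Q')^{9}.
n = 13 = (1101)_2 (4 bits, wt 3); accumulate f_{13,P'}(Q'+S)/f_{13,P'}(S) along the 3-step ladder.
e_{13}(P',Q') = 6695884565 + 11698702060962*t + 18517558785211*t^2 + 13858639970728*t^3.
Thus e_{13}(P,Q) = 4593300223439 + 9579432035404*t + 2443958207734*t^2 + 7738789586011*t^3.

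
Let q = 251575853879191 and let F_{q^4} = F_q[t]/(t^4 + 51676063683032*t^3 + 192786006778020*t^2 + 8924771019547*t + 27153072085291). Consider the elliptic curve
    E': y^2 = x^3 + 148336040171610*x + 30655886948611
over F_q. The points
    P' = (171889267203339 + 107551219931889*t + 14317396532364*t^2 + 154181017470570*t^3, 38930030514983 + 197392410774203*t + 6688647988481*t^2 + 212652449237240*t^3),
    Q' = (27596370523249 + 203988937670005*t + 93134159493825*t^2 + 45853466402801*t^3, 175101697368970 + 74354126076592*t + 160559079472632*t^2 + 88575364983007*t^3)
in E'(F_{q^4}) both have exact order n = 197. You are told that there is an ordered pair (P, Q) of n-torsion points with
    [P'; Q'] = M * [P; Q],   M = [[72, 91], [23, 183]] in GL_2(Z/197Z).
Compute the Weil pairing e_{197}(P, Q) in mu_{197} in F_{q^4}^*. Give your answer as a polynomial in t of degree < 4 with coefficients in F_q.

199781881920603 + 11043488724578*t + 224004842573041*t^2 + 12894160569863*t^3

Under M = [[72,91],[23,183]] in GL_2(Z/197), e_{197}(P',Q') = e_{197}(P,Q)^(72*183-91*23 mod 197).
Hence e(P,Q) = e(P',Q')^{85} where 85 = 51^{-1} mod 197.
8-bit Miller (11000101) on E'/F_{251575853879191} with a'=148336040171610, b'=30655886948611: accumulate tangent/chord ratios at Q'+S and P'+S'.
The quotient is 65737865225231 + 33709244264909*t + 64974869422278*t^2 + 78591805879228*t^3.
Hence e(P,Q) = 199781881920603 + 11043488724578*t + 224004842573041*t^2 + 12894160569863*t^3 in F_{251575853879191^4}^*.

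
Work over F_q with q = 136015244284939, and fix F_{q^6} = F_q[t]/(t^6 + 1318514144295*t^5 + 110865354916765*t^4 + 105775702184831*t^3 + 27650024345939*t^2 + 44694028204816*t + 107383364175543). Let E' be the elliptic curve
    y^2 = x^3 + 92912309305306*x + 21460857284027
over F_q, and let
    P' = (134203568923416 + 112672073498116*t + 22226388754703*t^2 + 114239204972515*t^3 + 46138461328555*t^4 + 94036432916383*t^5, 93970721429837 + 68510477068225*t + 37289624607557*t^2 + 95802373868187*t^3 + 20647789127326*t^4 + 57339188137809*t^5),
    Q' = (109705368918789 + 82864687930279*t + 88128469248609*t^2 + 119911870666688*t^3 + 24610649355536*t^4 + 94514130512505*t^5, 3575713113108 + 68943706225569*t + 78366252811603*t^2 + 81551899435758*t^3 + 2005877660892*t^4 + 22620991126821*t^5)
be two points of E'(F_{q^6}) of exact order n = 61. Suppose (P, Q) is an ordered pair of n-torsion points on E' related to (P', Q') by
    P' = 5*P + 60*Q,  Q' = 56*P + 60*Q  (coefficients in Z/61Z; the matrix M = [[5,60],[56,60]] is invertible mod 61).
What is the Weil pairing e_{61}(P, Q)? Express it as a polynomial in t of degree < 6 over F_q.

45100542839595 + 41821413128049*t + 12933954607562*t^2 + 53054255425371*t^3 + 19662488421002*t^4 + 90349763268104*t^5

e_{61} is bilinear + alternating on E[61], so e_{61}(5*P + 60*Q, 56*P + 60*Q) = e_{61}(P,Q)^(5*60-60*56).
det M = 5*60 - 60*56 = -3060 = 51 (mod 61); 51^{-1} = 6 (mod 61).
Miller loop for e_{61} over F_{136015244284939^6}: bits of 61 = 111101; 5 double steps + 4 add steps, l/v at each.
The quotient is 35208567850699 + 43927325580394*t + 30717691903955*t^2 + 90379132838337*t^3 + 58181773099094*t^4 + 61389517728658*t^5.
(35208567850699 + 43927325580394*t + 30717691903955*t^2 + 90379132838337*t^3 + 58181773099094*t^4 + 61389517728658*t^5)^{6} mod (136015244284939,f) = 45100542839595 + 41821413128049*t + 12933954607562*t^2 + 53054255425371*t^3 + 19662488421002*t^4 + 90349763268104*t^5.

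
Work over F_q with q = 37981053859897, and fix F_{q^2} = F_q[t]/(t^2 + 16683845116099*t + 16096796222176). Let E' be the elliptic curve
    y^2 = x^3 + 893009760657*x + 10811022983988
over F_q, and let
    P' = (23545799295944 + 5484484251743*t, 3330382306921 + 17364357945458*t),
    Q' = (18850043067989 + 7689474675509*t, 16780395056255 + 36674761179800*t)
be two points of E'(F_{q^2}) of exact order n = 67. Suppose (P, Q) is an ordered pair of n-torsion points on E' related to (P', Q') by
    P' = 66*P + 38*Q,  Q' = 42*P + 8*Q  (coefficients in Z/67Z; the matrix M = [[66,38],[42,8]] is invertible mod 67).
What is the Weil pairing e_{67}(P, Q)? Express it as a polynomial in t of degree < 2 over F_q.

The 67-Weil pairing on E[67] over F_{37981053859897} is alternating-bilinear: e_{67}(P',Q') = e_{67}(P,Q)^det(M).
det(M) mod 67 = 4; its inverse in (Z/67)^* is 17 (check: 4*17 mod 67 = 1).
7-bit Miller (1000011) on E'/F_{37981053859897} with a'=893009760657, b'=10811022983988: accumulate tangent/chord ratios at Q'+S and P'+S'.
f_P(D_Q)/f_Q(D_P) = 11887914699786 + 6045418659375*t.
Thus e_{67}(P,Q) = 27087416672786 + 26459383237778*t.

27087416672786 + 26459383237778*t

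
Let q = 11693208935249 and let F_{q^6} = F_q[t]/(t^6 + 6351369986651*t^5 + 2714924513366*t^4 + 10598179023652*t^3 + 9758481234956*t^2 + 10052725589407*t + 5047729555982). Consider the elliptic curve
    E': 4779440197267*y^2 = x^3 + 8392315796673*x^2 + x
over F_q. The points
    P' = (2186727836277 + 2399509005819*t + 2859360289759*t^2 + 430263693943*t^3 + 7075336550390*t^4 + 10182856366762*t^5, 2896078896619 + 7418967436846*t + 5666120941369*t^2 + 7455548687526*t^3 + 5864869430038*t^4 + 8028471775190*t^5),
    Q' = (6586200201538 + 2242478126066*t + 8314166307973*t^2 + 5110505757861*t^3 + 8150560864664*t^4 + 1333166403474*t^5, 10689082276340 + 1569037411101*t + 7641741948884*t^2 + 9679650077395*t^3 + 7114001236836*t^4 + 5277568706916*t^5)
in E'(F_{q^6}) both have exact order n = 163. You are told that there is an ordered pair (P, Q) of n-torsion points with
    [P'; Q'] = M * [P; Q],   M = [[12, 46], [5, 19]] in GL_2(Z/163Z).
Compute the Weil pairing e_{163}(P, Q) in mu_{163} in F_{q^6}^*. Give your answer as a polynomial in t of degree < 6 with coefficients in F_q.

4692341698174 + 11254297381515*t + 3194997451903*t^2 + 11385421975370*t^3 + 4611661373071*t^4 + 2688392243396*t^5

e_{163}(aP+bQ,cP+dQ) = e_{163}(P,Q)^(ad-bc); with (a,b,c,d)=(12,46,5,19) this gives the det-163 law.
Inverting 161 mod 163: 81. Thus e_{163}(P,Q) = e(P',Q')^{81}.
(x,y)|->(5324682641164x+8325005658276,5324682641164y) sends E' to y^2=x^3+5610909014469*x+8758578073535.
Build f_{163,P'} and f_{163,Q'} via the 8-bit ladder of 163=10100011_2; evaluate at shifted divisors; quotient in F_{11693208935249^6}.
Miller gives e_{163}(P',Q') = 4473217989237 + 677304516937*t + 9245477844530*t^2 + 6749142075947*t^3 + 9029210988479*t^4 + 5075983783068*t^5 in F_{11693208935249^6}.
Hence e(P,Q) = 4692341698174 + 11254297381515*t + 3194997451903*t^2 + 11385421975370*t^3 + 4611661373071*t^4 + 2688392243396*t^5 in F_{11693208935249^6}^*.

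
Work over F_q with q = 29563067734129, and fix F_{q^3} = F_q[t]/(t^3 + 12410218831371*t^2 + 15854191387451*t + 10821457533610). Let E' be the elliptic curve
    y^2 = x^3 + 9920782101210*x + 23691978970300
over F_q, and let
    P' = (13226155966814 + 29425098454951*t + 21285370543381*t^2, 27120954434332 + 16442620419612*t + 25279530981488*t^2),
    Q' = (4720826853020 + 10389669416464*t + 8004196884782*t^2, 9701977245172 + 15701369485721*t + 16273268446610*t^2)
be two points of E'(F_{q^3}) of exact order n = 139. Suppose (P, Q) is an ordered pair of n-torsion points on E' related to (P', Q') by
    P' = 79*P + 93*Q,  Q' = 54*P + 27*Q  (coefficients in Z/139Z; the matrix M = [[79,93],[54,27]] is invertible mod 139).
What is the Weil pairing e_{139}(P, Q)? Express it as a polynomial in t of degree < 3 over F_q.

13704168116113 + 7567383384455*t + 7859475616432*t^2

Under M = [[79,93],[54,27]] in GL_2(Z/139), e_{139}(P',Q') = e_{139}(P,Q)^(79*27-93*54 mod 139).
Hence e(P,Q) = e(P',Q')^{51} where 51 = 30^{-1} mod 139.
n = 139 = (10001011)_2 (8 bits, wt 4); accumulate f_{139,P'}(Q'+S)/f_{139,P'}(S) along the 7-step ladder.
So e_{139}(P',Q') = 21686805477769 + 23955218499609*t + 10380566625574*t^2.
e_{139}(P,Q) = (21686805477769 + 23955218499609*t + 10380566625574*t^2)^{51} = 13704168116113 + 7567383384455*t + 7859475616432*t^2.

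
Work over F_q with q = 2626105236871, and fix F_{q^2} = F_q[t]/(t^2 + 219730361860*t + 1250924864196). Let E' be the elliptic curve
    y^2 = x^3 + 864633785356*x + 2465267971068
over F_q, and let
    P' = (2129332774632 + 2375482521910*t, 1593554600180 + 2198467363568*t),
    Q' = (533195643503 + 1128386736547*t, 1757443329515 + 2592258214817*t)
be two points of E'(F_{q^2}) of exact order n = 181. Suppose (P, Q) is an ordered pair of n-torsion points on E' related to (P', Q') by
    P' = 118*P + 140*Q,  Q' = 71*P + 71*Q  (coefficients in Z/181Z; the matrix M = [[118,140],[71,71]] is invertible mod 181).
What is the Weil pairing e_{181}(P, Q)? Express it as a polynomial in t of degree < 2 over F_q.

737921927195 + 99912600104*t

The 181-Weil pairing on E[181] over F_{2626105236871} is alternating-bilinear: e_{181}(P',Q') = e_{181}(P,Q)^det(M).
det M = 118*71 - 140*71 = -1562 = 67 (mod 181); 67^{-1} = 154 (mod 181).
8-bit Miller (10110101) on E'/F_{2626105236871} with a'=864633785356, b'=2465267971068: accumulate tangent/chord ratios at Q'+S and P'+S'.
The quotient is 604618528782 + 2439240360369*t.
e_{181}(P,Q) = (604618528782 + 2439240360369*t)^{154} = 737921927195 + 99912600104*t.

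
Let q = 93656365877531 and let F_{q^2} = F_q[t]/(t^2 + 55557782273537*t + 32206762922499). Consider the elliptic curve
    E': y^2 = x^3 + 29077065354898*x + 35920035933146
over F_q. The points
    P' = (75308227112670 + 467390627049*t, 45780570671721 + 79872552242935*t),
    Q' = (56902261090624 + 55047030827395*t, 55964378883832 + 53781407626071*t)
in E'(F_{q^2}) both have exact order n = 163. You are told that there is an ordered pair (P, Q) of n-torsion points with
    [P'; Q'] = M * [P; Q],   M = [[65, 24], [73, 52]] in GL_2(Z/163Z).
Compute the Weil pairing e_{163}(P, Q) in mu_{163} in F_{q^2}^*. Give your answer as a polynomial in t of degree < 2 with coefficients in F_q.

21006008462862 + 89451495544476*t

Alternating bilinearity on E[163] (values in mu_{163} in F_{93656365877531^2}) gives e(P',Q') = e(P,Q)^det(M).
65*52 - 24*73 = 1628; reduced mod 163: det = 161, inverse 81.
Run Miller on y^2=x^3+29077065354898*x+35920035933146 over F_{93656365877531}: ladder 10100011 (8 bits); e = f_P(D_Q)/f_Q(D_P).
e_{163}(P',Q') = 24152465665928 + 81352270259460*t.
(24152465665928 + 81352270259460*t)^{81} mod (93656365877531,f) = 21006008462862 + 89451495544476*t.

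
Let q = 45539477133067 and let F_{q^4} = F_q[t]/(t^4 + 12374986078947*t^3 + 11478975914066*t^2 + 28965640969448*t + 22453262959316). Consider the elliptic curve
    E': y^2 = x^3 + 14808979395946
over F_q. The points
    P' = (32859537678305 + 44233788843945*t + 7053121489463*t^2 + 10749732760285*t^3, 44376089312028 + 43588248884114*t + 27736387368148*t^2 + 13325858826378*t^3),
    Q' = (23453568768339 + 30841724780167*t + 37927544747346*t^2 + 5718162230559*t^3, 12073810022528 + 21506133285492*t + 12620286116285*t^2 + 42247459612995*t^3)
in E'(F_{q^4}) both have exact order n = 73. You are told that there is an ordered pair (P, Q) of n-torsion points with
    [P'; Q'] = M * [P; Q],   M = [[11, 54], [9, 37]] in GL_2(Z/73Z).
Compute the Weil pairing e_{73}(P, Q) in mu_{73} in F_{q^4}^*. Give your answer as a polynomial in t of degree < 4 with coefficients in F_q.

1494263032624 + 5774436439569*t + 39033318046067*t^2 + 27381279817781*t^3

e_{73} is bilinear + alternating on E[73], so e_{73}(11*P + 54*Q, 9*P + 37*Q) = e_{73}(P,Q)^(11*37-54*9).
Hence e(P,Q) = e(P',Q')^{12} where 12 = 67^{-1} mod 73.
n = 73 = (1001001)_2 (7 bits, wt 3); accumulate f_{73,P'}(Q'+S)/f_{73,P'}(S) along the 6-step ladder.
f_P(D_Q)/f_Q(D_P) = 39760305984534 + 23482811661679*t + 19607755307145*t^2 + 18677932199525*t^3.
Hence e(P,Q) = 1494263032624 + 5774436439569*t + 39033318046067*t^2 + 27381279817781*t^3 in F_{45539477133067^4}^*.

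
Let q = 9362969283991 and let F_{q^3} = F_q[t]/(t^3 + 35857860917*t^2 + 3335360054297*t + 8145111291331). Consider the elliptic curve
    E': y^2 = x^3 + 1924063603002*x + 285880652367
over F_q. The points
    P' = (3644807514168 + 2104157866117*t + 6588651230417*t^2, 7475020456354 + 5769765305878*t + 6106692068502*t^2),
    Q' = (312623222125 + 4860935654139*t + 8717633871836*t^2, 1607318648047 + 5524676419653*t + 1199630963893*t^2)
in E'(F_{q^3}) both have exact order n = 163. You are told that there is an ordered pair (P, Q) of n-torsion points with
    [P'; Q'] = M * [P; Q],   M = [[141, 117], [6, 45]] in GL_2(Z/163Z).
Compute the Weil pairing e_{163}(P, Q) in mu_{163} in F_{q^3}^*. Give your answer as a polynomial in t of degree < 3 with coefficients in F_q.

Since e_{163}(P,P)=e_{163}(Q,Q)=1 and e_{163}(Q,P)=e_{163}(P,Q)^{-1}, expanding e_{163}(141*P + 117*Q,6*P + 45*Q) leaves e(P,Q)^det(M).
So e_{163}(P,Q) = e_{163}(P',Q')^{92}, since 101*92 = 1 mod 163.
Build f_{163,P'} and f_{163,Q'} via the 8-bit ladder of 163=10100011_2; evaluate at shifted divisors; quotient in F_{9362969283991^3}.
The quotient is 4149764184911 + 5415133443320*t + 1805218037997*t^2.
Finally e_{163}(P,Q) = 3174195359236 + 4170510117300*t + 18467007536*t^2.

3174195359236 + 4170510117300*t + 18467007536*t^2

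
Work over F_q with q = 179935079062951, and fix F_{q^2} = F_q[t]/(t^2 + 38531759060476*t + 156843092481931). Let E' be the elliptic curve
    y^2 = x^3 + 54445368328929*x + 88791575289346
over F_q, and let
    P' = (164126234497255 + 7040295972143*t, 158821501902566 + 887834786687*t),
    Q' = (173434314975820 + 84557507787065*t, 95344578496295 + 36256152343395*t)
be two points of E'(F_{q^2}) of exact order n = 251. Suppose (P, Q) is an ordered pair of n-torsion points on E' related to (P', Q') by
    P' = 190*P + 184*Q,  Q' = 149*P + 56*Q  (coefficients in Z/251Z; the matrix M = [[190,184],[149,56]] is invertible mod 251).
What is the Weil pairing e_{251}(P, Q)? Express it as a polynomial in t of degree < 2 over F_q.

175014099151733 + 88577065263966*t

e_{251} is bilinear + alternating on E[251], so e_{251}(190*P + 184*Q, 149*P + 56*Q) = e_{251}(P,Q)^(190*56-184*149).
Hence e(P,Q) = e(P',Q')^{49} where 49 = 41^{-1} mod 251.
n = 251 = (11111011)_2 (8 bits, wt 7); accumulate f_{251,P'}(Q'+S)/f_{251,P'}(S) along the 7-step ladder.
e_{251}(P',Q') = 92267248657649 + 5182001496283*t.
e_{251}(P,Q) = (92267248657649 + 5182001496283*t)^{49} = 175014099151733 + 88577065263966*t.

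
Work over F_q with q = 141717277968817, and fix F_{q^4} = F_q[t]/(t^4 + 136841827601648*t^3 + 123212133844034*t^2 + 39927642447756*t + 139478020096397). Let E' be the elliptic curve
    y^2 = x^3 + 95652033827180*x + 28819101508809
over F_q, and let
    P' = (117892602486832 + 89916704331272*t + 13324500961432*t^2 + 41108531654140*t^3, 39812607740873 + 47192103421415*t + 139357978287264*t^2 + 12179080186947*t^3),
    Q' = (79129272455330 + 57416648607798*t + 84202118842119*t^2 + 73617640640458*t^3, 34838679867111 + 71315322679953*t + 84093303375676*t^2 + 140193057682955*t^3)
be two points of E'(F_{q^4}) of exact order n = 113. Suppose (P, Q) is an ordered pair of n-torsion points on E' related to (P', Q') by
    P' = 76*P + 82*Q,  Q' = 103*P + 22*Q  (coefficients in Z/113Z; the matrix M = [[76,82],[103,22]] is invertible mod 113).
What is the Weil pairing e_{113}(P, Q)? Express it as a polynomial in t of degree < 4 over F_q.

56445872282506 + 10885704174230*t + 66040900259632*t^2 + 241996016811*t^3

e_{113} is bilinear + alternating on E[113], so e_{113}(76*P + 82*Q, 103*P + 22*Q) = e_{113}(P,Q)^(76*22-82*103).
Inverting 6 mod 113: 19. Thus e_{113}(P,Q) = e(P',Q')^{19}.
Miller loop for e_{113} over F_{141717277968817^4}: bits of 113 = 1110001; 6 double steps + 3 add steps, l/v at each.
f_P(D_Q)/f_Q(D_P) = 96048193858961 + 5002087472454*t + 44120993748842*t^2 + 26543164297409*t^3.
Finally e_{113}(P,Q) = 56445872282506 + 10885704174230*t + 66040900259632*t^2 + 241996016811*t^3.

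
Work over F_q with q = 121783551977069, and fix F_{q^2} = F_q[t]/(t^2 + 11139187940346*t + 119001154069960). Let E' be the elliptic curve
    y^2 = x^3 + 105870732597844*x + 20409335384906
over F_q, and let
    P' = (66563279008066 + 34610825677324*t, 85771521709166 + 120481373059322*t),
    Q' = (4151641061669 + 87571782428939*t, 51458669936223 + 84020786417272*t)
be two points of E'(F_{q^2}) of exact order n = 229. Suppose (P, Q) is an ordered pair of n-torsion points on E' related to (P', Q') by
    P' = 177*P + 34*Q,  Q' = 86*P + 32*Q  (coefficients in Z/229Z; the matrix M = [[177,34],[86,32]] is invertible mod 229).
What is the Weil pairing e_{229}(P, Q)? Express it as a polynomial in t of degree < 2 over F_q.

Alternating bilinearity on E[229] (values in mu_{229} in F_{121783551977069^2}) gives e(P',Q') = e(P,Q)^det(M).
177*32 - 34*86 = 2740; reduced mod 229: det = 221, inverse 143.
Double-and-add over 11100101: 8-1 doublings, 5-1 additions; each step l_{T,T}/v_{2T} or l_{T,P'}/v at Q'+S for random S.
e_{229}(P',Q') = 101464590075714 + 95497261442039*t.
Finally e_{229}(P,Q) = 13741848309012 + 915781152560*t.

13741848309012 + 915781152560*t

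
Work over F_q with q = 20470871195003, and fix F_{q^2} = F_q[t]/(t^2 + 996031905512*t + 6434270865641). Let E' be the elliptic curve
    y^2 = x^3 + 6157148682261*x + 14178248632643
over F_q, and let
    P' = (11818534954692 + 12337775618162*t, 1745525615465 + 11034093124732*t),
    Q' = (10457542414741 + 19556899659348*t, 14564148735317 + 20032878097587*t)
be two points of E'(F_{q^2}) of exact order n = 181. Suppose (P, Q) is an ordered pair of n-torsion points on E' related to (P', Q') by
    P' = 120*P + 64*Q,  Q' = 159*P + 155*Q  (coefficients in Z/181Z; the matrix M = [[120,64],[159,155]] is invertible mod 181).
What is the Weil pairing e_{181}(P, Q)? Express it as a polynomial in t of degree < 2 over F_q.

8948230026450 + 18626385735934*t

Since e_{181}(P,P)=e_{181}(Q,Q)=1 and e_{181}(Q,P)=e_{181}(P,Q)^{-1}, expanding e_{181}(120*P + 64*Q,159*P + 155*Q) leaves e(P,Q)^det(M).
120*155 - 64*159 = 8424; reduced mod 181: det = 98, inverse 157.
Miller loop for e_{181} over F_{20470871195003^2}: bits of 181 = 10110101; 7 double steps + 4 add steps, l/v at each.
f_P(D_Q)/f_Q(D_P) = 17547040640783 + 13873468727925*t.
Finally e_{181}(P,Q) = 8948230026450 + 18626385735934*t.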